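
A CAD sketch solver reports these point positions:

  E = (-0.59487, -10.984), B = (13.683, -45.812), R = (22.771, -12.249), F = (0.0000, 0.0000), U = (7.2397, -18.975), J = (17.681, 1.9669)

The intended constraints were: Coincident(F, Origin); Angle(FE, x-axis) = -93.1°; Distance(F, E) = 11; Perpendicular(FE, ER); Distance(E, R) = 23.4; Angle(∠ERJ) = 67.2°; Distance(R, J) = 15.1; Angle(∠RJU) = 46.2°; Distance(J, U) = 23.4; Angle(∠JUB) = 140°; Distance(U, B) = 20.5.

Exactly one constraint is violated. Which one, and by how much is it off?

Distance(U, B) = 20.5 — off by 7.10.

F = (0.00, 0.00) ✓; FE at -93.10° ✓; |FE| = 11.00 ✓; ∠(FE, ER) = 90.00° ✓; |ER| = 23.40 ✓; ∠ERJ = 67.20° ✓; |RJ| = 15.10 ✓; ∠RJU = 46.20° ✓; |JU| = 23.40 ✓; ∠JUB = 140.0° ✓; |UB| = 27.60 ✗.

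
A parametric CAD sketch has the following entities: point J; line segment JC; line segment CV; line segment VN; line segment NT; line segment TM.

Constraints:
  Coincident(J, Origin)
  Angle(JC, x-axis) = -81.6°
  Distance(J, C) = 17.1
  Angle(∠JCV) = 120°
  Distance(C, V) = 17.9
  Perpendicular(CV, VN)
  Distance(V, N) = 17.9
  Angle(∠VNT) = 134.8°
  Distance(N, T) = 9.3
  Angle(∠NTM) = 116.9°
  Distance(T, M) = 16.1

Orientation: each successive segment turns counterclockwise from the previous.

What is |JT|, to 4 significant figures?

22.07

CV ⟂ VN, so VN runs at 68.40°; with |VN| = 17.9, N = (25.73, -6.863). ∠VNT = 134.8° gives NT at 113.6° from the x-axis; with |NT| = 9.3, T = (22.01, 1.659). Then |JT| = |T − J| = 22.07.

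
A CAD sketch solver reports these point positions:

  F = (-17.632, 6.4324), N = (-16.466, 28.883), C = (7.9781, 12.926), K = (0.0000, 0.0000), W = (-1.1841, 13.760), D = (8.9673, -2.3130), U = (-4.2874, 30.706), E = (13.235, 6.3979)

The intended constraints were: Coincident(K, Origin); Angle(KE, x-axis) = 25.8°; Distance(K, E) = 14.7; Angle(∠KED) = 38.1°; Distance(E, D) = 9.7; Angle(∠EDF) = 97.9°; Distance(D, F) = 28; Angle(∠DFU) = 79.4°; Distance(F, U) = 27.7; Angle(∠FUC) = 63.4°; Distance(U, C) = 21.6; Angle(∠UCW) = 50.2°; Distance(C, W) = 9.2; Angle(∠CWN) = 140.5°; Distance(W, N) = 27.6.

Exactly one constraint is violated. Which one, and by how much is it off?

Distance(W, N) = 27.6 — off by 6.10.

K = (0.00, 0.00) ✓; KE at 25.80° ✓; |KE| = 14.70 ✓; ∠KED = 38.10° ✓; |ED| = 9.700 ✓; ∠EDF = 97.90° ✓; |DF| = 28.00 ✓; ∠DFU = 79.40° ✓; |FU| = 27.70 ✓; ∠FUC = 63.40° ✓; |UC| = 21.60 ✓; ∠UCW = 50.20° ✓; |CW| = 9.200 ✓; ∠CWN = 140.5° ✓; |WN| = 21.50 ✗.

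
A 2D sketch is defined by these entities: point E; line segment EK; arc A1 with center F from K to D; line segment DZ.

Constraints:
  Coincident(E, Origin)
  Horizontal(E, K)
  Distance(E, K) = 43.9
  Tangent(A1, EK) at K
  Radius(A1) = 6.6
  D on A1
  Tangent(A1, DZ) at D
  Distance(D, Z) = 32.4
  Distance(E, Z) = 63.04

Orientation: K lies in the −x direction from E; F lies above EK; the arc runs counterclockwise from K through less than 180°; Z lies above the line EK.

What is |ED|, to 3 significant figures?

38.8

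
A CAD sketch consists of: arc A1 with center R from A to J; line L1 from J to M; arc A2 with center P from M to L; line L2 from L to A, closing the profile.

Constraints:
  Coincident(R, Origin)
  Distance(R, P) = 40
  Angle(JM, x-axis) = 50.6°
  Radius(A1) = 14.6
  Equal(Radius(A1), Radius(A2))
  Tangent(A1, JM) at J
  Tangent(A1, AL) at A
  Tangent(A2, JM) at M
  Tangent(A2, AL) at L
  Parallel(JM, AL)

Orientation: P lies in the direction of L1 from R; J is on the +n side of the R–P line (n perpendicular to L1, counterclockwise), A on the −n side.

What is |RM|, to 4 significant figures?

42.58

The slot axis is L1's direction at 50.6°, so u = (cos 50.6°, sin 50.6°) = (0.6347, 0.7727) and n = (−sin 50.6°, cos 50.6°) = (-0.7727, 0.6347). R is at the origin and P lies 40.0 along u from R, so P = 40.0·u = (25.39, 30.91). Tangency of A1 to both parallel lines with radius 14.6 puts J and A at R ± 14.6·n: J = (-11.28, 9.267), A = (11.28, -9.267). Equal radii place M and L the same way about P: M = P + 14.6·n = (14.11, 40.18), L = P − 14.6·n = (36.67, 21.64). Then |RM| = |M − R| = 42.58.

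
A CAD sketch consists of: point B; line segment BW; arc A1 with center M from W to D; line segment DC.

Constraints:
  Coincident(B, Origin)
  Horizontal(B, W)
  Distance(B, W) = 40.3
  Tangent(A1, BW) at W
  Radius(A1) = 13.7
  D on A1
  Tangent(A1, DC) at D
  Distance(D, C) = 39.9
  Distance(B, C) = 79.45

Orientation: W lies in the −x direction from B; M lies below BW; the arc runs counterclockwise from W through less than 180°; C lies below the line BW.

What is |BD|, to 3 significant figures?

54.8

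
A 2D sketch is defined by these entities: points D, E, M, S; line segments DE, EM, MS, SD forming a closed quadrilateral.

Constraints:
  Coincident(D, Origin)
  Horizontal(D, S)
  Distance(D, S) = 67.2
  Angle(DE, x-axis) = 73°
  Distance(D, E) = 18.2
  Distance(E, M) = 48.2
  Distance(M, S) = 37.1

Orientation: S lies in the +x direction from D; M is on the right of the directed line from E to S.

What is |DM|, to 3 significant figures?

41.0

Checks: |EM| = 48.20 ✓; |MS| = 37.10 ✓.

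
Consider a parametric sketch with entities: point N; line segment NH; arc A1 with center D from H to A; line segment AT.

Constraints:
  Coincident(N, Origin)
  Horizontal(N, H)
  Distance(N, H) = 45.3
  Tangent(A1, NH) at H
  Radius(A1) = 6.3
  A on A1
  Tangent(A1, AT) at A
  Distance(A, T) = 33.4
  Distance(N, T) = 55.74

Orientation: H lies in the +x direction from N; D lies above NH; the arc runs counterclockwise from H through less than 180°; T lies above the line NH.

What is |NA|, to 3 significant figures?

51.9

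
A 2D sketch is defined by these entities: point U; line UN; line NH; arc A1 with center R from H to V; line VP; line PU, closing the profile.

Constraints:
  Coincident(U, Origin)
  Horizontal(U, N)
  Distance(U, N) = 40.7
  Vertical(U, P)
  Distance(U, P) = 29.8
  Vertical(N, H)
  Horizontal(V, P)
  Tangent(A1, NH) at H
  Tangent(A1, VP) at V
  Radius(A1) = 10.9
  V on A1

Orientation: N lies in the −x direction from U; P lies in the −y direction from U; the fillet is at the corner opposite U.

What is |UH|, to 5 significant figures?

44.874

The virtual corner opposite U is at (-40.700, -29.800). A1 meets NH tangentially, so RH is at right angles to NH and tangency of A1 to VP means the radius RV is perpendicular to VP, with radius 10.9, so the center R sits 10.9 in from both sides at R = (-29.800, -18.900). That places the tangent points at H = (-40.700, -18.900) on NH and V = (-29.800, -29.800) on VP. Then |UH| = |H − U| = 44.874.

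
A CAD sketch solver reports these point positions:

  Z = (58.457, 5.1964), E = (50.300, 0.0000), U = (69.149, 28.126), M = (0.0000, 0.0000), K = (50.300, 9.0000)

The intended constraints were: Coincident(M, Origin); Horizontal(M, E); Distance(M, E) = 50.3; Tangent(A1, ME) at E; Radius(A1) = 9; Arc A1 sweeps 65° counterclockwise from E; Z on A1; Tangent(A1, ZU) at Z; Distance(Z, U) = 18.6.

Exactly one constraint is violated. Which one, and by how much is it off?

Distance(Z, U) = 18.6 — off by 6.70.

M = (0.00, 0.00) ✓; M.y = 0.00, E.y = 0.00 ✓; |ME| = 50.30 ✓; ∠(KE, EM) = 90.00° ✓; |KE| = 9.000 ✓; bearing(K→Z) − bearing(K→E) = 65.00° ✓; |KZ| = 9.000 ✓; ∠(KZ, ZU) = 90.00° ✓; |ZU| = 25.30 ✗.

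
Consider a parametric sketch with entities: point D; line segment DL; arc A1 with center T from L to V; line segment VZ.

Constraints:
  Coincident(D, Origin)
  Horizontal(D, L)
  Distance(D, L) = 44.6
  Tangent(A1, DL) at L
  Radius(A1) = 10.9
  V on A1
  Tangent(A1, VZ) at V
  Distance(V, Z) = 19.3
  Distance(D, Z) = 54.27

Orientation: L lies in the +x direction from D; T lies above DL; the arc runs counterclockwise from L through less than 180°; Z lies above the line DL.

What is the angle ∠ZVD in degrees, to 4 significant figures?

74.07°

Checks: |TV| = 10.90 ✓; ∠(TV, VZ) = 90.00° ✓; |VZ| = 19.30 ✓; |DZ| = 54.27 ✓.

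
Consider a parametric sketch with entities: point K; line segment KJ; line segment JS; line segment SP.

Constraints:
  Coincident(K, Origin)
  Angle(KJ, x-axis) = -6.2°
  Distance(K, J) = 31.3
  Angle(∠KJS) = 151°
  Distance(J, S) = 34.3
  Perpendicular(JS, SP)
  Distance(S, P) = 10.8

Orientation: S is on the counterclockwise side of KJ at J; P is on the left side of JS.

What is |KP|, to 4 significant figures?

61.83

∠KJS = 151.0°, so JS runs at -6.2° + (180° − 151.0°) = 22.80° from the x-axis; with |JS| = 34.3, S = J + 34.3·(cos 22.80°, sin 22.80°) = (62.74, 9.911). JS is perpendicular to SP; with |SP| = 10.8 on the left of JS, P = S + 10.8·(-0.3875, 0.9219) = (58.55, 19.87). Then |KP| = |P − K| = 61.83.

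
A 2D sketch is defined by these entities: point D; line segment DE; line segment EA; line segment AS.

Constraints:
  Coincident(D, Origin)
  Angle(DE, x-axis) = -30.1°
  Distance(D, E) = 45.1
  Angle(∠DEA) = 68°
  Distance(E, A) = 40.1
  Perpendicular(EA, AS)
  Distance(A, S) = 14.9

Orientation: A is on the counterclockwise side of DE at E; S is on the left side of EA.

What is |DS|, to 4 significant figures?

35.54

D is at the origin; DE runs at -30.1° with length 45.1, so E = 45.1·(cos -30.1°, sin -30.1°) = (39.02, -22.62). ∠DEA = 68.0°, so EA runs at -30.1° + (180° − 68.0°) = 81.90° from the x-axis; with |EA| = 40.1, A = E + 40.1·(cos 81.90°, sin 81.90°) = (44.67, 17.08). EA ⟂ AS; with |AS| = 14.9 on the left of EA, S = A + 14.9·(-0.9900, 0.1409) = (29.92, 19.18). Then |DS| = |S − D| = 35.54.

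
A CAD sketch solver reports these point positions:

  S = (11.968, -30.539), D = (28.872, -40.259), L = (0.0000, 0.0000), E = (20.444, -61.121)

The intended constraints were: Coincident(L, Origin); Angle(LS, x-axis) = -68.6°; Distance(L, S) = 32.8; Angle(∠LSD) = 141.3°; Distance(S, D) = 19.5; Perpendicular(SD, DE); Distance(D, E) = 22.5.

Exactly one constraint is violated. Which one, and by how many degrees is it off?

Perpendicular(SD, DE) — off by 7.90°.

L = (0.00, 0.00) ✓; LS at -68.60° ✓; |LS| = 32.80 ✓; ∠LSD = 141.3° ✓; |SD| = 19.50 ✓; ∠(SD, DE) = 82.10° ✗; |DE| = 22.50 ✓.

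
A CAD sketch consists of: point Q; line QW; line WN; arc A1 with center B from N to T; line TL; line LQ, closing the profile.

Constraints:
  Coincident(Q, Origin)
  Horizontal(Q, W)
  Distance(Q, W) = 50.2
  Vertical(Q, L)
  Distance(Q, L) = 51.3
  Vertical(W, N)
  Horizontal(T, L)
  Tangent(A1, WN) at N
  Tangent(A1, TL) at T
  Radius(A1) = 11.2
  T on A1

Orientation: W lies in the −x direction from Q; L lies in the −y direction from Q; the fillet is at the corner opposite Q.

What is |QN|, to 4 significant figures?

64.25

Q is at the origin; Q and W share the same y with |QW| = 50.2 and W on the −x side, so W = (-50.20, 0.000). Q and L share the same x with |QL| = 51.3 and L on the −y side, so L = (0.000, -51.30). The virtual corner opposite Q is at (-50.20, -51.30). The tangent condition forces BN to be normal to WN and tangency of A1 to TL means the radius BT is perpendicular to TL, with radius 11.2, so the center B sits 11.2 in from both sides at B = (-39.00, -40.10). That places the tangent points at N = (-50.20, -40.10) on WN and T = (-39.00, -51.30) on TL. Then |QN| = |N − Q| = 64.25.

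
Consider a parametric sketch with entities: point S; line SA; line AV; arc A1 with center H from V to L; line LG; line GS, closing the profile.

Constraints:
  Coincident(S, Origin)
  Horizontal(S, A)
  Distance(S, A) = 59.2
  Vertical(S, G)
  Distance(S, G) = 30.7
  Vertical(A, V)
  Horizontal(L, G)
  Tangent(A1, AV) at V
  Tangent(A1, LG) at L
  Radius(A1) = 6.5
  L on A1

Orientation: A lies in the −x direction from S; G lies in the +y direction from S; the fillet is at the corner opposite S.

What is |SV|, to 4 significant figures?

63.96

S is at the origin; SA is horizontal with |SA| = 59.2 and A on the −x side, so A = (-59.20, 0.000). S and G share the same x with |SG| = 30.7 and G on the +y side, so G = (0.000, 30.70). The virtual corner opposite S is at (-59.20, 30.70). The tangent condition forces HV to be normal to AV and the tangent condition forces HL to be normal to LG, with radius 6.5, so the center H sits 6.5 in from both sides at H = (-52.70, 24.20). That places the tangent points at V = (-59.20, 24.20) on AV and L = (-52.70, 30.70) on LG. Then |SV| = |V − S| = 63.96.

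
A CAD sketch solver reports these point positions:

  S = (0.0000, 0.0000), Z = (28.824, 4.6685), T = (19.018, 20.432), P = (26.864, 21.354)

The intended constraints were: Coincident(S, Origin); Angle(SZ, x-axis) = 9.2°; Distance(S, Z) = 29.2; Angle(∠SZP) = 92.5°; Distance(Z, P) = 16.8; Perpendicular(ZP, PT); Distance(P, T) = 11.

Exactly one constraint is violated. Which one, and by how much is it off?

Distance(P, T) = 11 — off by 3.10.

S = (0.00, 0.00) ✓; SZ at 9.200° ✓; |SZ| = 29.20 ✓; ∠SZP = 92.50° ✓; |ZP| = 16.80 ✓; ∠(ZP, PT) = 90.00° ✓; |PT| = 7.900 ✗.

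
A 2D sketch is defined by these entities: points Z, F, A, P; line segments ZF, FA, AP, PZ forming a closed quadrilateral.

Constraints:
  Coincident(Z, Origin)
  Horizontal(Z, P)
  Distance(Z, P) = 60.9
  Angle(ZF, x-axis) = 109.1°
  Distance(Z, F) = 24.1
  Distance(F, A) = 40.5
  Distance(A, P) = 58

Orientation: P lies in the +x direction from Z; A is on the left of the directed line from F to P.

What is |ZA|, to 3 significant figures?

52.4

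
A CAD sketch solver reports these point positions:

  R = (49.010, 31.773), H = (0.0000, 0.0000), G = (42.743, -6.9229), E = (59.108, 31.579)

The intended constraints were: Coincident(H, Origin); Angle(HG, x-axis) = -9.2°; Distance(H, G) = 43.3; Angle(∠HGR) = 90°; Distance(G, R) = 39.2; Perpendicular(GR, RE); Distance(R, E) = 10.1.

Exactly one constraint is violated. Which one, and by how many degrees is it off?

Perpendicular(GR, RE) — off by 8.10°.

H = (0.00, 0.00) ✓; HG at -9.200° ✓; |HG| = 43.30 ✓; ∠HGR = 90.00° ✓; |GR| = 39.20 ✓; ∠(GR, RE) = 81.90° ✗; |RE| = 10.10 ✓.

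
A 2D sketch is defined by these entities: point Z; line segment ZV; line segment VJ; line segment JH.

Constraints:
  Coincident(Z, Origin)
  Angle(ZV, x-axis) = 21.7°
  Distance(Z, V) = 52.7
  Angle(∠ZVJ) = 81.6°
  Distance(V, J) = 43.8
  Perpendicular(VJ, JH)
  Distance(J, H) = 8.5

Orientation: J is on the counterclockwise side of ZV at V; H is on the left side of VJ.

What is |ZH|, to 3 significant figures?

56.6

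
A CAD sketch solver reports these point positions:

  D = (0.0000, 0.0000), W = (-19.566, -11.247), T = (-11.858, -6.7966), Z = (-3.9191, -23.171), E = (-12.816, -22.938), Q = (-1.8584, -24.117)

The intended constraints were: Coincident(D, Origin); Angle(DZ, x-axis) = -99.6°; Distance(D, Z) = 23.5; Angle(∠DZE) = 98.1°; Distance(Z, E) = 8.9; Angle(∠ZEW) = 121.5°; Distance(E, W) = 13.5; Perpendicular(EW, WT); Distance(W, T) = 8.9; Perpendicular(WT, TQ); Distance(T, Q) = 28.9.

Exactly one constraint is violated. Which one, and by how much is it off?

Distance(T, Q) = 28.9 — off by 8.90.

D = (0.00, 0.00) ✓; DZ at -99.60° ✓; |DZ| = 23.50 ✓; ∠DZE = 98.10° ✓; |ZE| = 8.900 ✓; ∠ZEW = 121.5° ✓; |EW| = 13.50 ✓; ∠(EW, WT) = 90.00° ✓; |WT| = 8.901 ✓; ∠(WT, TQ) = 90.00° ✓; |TQ| = 20.00 ✗.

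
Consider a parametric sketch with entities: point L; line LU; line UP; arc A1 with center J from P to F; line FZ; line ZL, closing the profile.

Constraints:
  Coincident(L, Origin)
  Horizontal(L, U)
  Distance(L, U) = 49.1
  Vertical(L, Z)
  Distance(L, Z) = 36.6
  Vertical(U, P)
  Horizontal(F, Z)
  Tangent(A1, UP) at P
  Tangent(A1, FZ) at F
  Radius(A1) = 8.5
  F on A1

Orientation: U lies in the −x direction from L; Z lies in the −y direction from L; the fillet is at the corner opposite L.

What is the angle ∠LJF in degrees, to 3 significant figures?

125°

L is at the origin; LU is horizontal with |LU| = 49.1 and U on the −x side, so U = (-49.1, 0.00). L and Z share the same x with |LZ| = 36.6 and Z on the −y side, so Z = (0.00, -36.6). The virtual corner opposite L is at (-49.1, -36.6). The tangent condition forces JP to be normal to UP and the tangent condition forces JF to be normal to FZ, with radius 8.5, so the center J sits 8.5 in from both sides at J = (-40.6, -28.1). That places the tangent points at P = (-49.1, -28.1) on UP and F = (-40.6, -36.6) on FZ. Then cos ∠LJF = JL·JF / (|JL||JF|), giving 125°.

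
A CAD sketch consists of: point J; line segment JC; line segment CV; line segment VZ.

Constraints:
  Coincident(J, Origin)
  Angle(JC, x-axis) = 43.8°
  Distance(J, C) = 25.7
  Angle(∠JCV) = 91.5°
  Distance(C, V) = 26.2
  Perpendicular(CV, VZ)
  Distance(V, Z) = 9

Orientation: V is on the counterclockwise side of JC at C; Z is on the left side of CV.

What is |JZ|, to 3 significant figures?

31.6

∠JCV = 91.5°, so CV runs at 43.8° + (180° − 91.5°) = 132° from the x-axis; with |CV| = 26.2, V = C + 26.2·(cos 132°, sin 132°) = (0.916, 37.2). CV is perpendicular to VZ; with |VZ| = 9.0 on the left of CV, Z = V + 9.0·(-0.740, -0.673) = (-5.74, 31.1). Then |JZ| = |Z − J| = 31.6.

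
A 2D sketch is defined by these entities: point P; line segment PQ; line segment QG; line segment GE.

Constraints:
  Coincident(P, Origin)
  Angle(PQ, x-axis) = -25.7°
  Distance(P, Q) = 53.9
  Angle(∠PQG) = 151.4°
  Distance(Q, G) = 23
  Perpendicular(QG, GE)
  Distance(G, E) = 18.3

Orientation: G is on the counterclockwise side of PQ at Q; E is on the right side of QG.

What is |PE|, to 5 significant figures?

83.008

P is at the origin; PQ runs at -25.7° with length 53.9, so Q = 53.9·(cos -25.7°, sin -25.7°) = (48.568, -23.374). ∠PQG = 151.4°, so QG runs at -25.7° + (180° − 151.4°) = 2.9000° from the x-axis; with |QG| = 23.0, G = Q + 23.0·(cos 2.9000°, sin 2.9000°) = (71.539, -22.211). QG is perpendicular to GE; with |GE| = 18.3 on the right of QG, E = G + 18.3·(0.050593, -0.99872) = (72.464, -40.487). Then |PE| = |E − P| = 83.008.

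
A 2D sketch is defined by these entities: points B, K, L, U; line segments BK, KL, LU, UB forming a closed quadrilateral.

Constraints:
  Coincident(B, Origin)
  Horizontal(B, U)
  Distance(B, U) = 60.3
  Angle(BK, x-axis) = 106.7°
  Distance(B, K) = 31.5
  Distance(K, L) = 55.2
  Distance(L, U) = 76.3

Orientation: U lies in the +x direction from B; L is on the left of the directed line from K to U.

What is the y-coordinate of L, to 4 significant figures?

69.77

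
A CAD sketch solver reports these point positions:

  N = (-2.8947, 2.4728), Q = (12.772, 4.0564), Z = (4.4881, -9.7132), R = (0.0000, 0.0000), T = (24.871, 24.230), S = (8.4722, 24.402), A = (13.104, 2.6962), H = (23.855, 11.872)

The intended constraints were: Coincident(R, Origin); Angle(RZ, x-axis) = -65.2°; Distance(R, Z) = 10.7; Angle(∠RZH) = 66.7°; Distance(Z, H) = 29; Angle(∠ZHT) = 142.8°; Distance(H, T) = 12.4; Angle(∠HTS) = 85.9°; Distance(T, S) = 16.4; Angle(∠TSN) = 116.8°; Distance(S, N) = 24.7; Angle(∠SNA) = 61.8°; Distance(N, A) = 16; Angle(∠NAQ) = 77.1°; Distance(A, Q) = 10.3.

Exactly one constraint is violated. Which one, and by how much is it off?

Distance(A, Q) = 10.3 — off by 8.90.

R = (0.00, 0.00) ✓; RZ at -65.20° ✓; |RZ| = 10.70 ✓; ∠RZH = 66.70° ✓; |ZH| = 29.00 ✓; ∠ZHT = 142.8° ✓; |HT| = 12.40 ✓; ∠HTS = 85.90° ✓; |TS| = 16.40 ✓; ∠TSN = 116.8° ✓; |SN| = 24.70 ✓; ∠SNA = 61.80° ✓; |NA| = 16.00 ✓; ∠NAQ = 77.08° ✓; |AQ| = 1.400 ✗.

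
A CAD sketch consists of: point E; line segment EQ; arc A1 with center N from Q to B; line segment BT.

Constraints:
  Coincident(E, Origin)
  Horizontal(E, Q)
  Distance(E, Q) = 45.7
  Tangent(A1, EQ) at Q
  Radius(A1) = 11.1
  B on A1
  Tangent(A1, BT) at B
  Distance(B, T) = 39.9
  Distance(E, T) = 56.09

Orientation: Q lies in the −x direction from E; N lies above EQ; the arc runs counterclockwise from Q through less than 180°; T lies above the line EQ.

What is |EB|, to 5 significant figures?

35.964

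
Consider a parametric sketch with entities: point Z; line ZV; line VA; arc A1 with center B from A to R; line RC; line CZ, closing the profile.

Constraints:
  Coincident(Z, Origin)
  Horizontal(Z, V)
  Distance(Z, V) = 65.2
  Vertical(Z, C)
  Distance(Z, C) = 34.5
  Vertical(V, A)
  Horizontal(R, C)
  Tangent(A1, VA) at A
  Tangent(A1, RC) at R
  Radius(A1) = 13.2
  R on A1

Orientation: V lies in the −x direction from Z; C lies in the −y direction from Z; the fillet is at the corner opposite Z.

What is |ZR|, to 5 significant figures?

62.404

The virtual corner opposite Z is at (-65.200, -34.500). Tangency of A1 to VA means the radius BA is perpendicular to VA and A1 meets RC tangentially, so BR is at right angles to RC, with radius 13.2, so the center B sits 13.2 in from both sides at B = (-52.000, -21.300). That places the tangent points at A = (-65.200, -21.300) on VA and R = (-52.000, -34.500) on RC. Then |ZR| = |R − Z| = 62.404.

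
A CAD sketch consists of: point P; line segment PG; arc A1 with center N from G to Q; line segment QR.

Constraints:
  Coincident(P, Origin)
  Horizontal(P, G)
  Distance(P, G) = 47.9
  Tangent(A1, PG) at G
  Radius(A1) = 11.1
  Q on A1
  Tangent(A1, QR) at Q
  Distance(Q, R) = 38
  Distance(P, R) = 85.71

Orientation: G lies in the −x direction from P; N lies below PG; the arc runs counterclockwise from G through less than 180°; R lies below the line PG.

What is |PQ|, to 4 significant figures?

57.74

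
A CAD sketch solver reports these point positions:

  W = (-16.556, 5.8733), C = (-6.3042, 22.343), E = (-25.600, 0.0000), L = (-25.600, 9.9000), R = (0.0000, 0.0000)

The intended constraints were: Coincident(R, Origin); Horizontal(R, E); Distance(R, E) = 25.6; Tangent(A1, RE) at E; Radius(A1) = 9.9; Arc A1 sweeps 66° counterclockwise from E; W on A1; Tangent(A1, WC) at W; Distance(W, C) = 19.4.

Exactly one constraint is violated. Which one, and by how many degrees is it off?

Tangent(A1, WC) at W — off by 7.90°.

R = (0.00, 0.00) ✓; R.y = 0.00, E.y = 0.00 ✓; |RE| = 25.60 ✓; ∠(LE, ER) = 90.00° ✓; |LE| = 9.900 ✓; bearing(L→W) − bearing(L→E) = 66.00° ✓; |LW| = 9.900 ✓; ∠(LW, WC) = 97.90° ✗; |WC| = 19.40 ✓.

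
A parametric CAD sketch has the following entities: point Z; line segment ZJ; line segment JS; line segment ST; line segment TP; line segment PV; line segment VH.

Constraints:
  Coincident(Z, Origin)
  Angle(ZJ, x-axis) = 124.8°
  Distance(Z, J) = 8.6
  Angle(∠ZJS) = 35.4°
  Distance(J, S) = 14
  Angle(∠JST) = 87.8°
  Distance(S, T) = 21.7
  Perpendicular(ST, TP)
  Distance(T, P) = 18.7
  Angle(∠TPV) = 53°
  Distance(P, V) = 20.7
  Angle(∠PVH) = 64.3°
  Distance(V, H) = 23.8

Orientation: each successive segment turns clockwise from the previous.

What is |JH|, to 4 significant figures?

31.83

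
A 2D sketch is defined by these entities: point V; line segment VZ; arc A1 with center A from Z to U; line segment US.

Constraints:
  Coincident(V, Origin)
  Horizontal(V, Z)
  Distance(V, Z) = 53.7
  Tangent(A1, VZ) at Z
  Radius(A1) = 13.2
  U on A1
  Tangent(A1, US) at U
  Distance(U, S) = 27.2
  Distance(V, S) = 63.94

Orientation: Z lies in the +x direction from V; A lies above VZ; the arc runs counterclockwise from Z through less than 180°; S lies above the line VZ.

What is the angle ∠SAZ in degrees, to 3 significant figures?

168°

Checks: |AU| = 13.20 ✓; ∠(AU, US) = 90.00° ✓; |US| = 27.20 ✓; |VS| = 63.94 ✓.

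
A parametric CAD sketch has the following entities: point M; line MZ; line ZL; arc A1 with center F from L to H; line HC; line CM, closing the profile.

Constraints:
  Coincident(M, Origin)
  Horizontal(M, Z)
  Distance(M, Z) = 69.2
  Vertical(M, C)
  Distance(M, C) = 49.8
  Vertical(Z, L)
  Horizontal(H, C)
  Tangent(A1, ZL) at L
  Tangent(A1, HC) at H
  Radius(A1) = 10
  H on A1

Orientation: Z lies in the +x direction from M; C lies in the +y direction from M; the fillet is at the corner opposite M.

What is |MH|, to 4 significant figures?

77.36

The virtual corner opposite M is at (69.20, 49.80). Since A1 is tangent to ZL there, FL ⟂ ZL and since A1 is tangent to HC there, FH ⟂ HC, with radius 10.0, so the center F sits 10.0 in from both sides at F = (59.20, 39.80). That places the tangent points at L = (69.20, 39.80) on ZL and H = (59.20, 49.80) on HC. Then |MH| = |H − M| = 77.36.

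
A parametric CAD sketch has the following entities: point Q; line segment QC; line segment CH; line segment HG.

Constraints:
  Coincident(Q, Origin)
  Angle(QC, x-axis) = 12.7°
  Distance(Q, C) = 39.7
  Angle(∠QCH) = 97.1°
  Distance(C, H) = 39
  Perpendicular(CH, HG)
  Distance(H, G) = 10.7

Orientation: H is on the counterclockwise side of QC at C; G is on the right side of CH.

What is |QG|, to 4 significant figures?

66.61

∠QCH = 97.1°, so CH runs at 12.7° + (180° − 97.1°) = 95.60° from the x-axis; with |CH| = 39.0, H = C + 39.0·(cos 95.60°, sin 95.60°) = (34.92, 47.54). CH is perpendicular to HG; with |HG| = 10.7 on the right of CH, G = H + 10.7·(0.9952, 0.09758) = (45.57, 48.59). Then |QG| = |G − Q| = 66.61.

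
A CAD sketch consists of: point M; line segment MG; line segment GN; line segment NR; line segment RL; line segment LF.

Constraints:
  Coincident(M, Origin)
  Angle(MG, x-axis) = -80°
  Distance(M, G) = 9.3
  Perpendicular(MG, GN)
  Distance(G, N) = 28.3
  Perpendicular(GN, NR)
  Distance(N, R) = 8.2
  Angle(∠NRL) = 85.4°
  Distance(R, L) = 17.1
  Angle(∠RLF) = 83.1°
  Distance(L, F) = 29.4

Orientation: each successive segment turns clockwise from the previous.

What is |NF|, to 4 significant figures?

24.66

∠NRL = 85.4° gives RL at 5.400° from the x-axis; with |RL| = 17.1, L = (-10.65, -4.388). ∠RLF = 83.1° gives LF at -91.50° from the x-axis; with |LF| = 29.4, F = (-11.42, -33.78). Then |NF| = |F − N| = 24.66.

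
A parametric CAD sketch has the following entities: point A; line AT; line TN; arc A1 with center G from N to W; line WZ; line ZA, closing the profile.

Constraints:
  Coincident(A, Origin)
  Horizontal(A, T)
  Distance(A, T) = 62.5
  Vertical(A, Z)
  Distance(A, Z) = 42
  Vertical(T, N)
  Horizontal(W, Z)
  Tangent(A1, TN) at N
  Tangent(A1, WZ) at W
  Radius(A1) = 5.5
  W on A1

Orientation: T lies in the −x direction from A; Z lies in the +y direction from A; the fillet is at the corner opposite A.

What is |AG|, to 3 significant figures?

67.7

A is at the origin; AT is horizontal with |AT| = 62.5 and T on the −x side, so T = (-62.5, 0.00). AZ is vertical with |AZ| = 42.0 and Z on the +y side, so Z = (0.00, 42.0). The virtual corner opposite A is at (-62.5, 42.0). Since A1 is tangent to TN there, GN ⟂ TN and the tangent condition forces GW to be normal to WZ, with radius 5.5, so the center G sits 5.5 in from both sides at G = (-57.0, 36.5). Then |AG| = |G − A| = 67.7.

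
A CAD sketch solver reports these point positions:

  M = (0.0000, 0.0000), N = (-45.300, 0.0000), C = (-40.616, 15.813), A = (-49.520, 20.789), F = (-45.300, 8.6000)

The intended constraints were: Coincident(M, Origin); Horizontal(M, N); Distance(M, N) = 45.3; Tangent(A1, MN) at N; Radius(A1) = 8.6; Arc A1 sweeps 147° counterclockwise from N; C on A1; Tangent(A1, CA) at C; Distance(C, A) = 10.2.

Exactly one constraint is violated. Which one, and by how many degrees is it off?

Tangent(A1, CA) at C — off by 3.80°.

M = (0.00, 0.00) ✓; M.y = 0.00, N.y = 0.00 ✓; |MN| = 45.30 ✓; ∠(FN, NM) = 90.00° ✓; |FN| = 8.600 ✓; bearing(F→C) − bearing(F→N) = 147.0° ✓; |FC| = 8.600 ✓; ∠(FC, CA) = 86.20° ✗; |CA| = 10.20 ✓.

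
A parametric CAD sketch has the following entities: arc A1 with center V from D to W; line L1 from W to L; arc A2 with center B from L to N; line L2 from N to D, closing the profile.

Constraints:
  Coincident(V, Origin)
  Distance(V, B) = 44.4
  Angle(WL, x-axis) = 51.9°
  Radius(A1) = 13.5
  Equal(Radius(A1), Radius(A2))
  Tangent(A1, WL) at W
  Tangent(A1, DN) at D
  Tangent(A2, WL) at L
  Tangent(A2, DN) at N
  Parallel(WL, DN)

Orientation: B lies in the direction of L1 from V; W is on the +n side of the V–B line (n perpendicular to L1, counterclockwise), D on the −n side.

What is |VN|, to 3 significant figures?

46.4

The slot axis is L1's direction at 51.9°, so u = (cos 51.9°, sin 51.9°) = (0.617, 0.787) and n = (−sin 51.9°, cos 51.9°) = (-0.787, 0.617). V is at the origin and B lies 44.4 along u from V, so B = 44.4·u = (27.4, 34.9). Tangency of A1 to both parallel lines with radius 13.5 puts W and D at V ± 13.5·n: W = (-10.6, 8.33), D = (10.6, -8.33). Equal radii place L and N the same way about B: L = B + 13.5·n = (16.8, 43.3), N = B − 13.5·n = (38.0, 26.6). Then |VN| = |N − V| = 46.4.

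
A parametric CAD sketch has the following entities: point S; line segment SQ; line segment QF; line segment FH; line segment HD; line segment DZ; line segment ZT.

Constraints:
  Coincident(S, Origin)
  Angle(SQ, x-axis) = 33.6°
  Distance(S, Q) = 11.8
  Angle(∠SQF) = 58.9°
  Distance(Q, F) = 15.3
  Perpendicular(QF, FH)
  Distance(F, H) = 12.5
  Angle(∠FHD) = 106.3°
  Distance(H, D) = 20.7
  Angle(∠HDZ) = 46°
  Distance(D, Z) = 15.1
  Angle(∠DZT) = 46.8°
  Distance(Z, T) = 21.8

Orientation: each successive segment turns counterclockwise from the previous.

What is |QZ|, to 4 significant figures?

5.515

S is at the origin; SQ runs at 33.6° with length 11.8, so Q = (9.828, 6.530). ∠SQF = 58.9° gives QF at 154.7° from the x-axis; with |QF| = 15.3, F = (-4.004, 13.07). QF is perpendicular to FH, so FH runs at -115.3°; with |FH| = 12.5, H = (-9.346, 1.768). ∠FHD = 106.3° gives HD at -41.60° from the x-axis; with |HD| = 20.7, D = (6.133, -11.98). ∠HDZ = 46.0° gives DZ at 92.40° from the x-axis; with |DZ| = 15.1, Z = (5.501, 3.111). Then |QZ| = |Z − Q| = 5.515.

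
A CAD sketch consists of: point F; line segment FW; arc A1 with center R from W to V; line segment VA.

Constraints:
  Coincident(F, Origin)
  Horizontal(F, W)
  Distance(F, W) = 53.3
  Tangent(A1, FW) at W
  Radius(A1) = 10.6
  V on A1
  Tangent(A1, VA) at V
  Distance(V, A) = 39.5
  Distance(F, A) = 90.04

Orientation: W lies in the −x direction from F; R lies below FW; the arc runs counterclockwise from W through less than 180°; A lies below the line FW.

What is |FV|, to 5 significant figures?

63.177

F is at the origin; F and W share the same y with |FW| = 53.3 and W on the −x side, so W = (-53.300, 0.0000). A1 meets FW tangentially, so RW is at right angles to FW, so R = W + (0, -10.6) = (-53.300, -10.600). Since RV ⟂ VA (tangency), |RA| = √(10.6² + 39.5²) = 40.898 regardless of where V sits on A1. So A lies on both circle(F, 90.04) and circle(R, 40.898); the below-FW intersection is A = (-79.755, -41.788). V is the foot of the tangent from A: V = (-62.885, -6.0726).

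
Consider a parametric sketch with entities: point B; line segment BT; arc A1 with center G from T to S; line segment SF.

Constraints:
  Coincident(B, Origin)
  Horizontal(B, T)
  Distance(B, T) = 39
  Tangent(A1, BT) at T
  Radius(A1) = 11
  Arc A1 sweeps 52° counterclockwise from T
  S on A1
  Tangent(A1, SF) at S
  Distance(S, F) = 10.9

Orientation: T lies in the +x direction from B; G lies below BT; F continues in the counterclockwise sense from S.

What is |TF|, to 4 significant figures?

20.02

B is at the origin; B and T share the same y with |BT| = 39.0 and T on the +x side, so T = (39.00, 0.000). Since A1 is tangent to BT there, GT ⟂ BT, so G = T + (0, -11) = (39.00, -11.00). On A1, T sits at bearing 90° from G; a 52° counterclockwise sweep puts S at bearing 142°, so S = G + 11.0·(cos 142°, sin 142°) = (30.33, -4.228). A1 meets SF tangentially, so GS is at right angles to SF, so SF runs along (−sin 142°, cos 142°); with |SF| = 10.9, F = (23.62, -12.82). Then |TF| = |F − T| = 20.02.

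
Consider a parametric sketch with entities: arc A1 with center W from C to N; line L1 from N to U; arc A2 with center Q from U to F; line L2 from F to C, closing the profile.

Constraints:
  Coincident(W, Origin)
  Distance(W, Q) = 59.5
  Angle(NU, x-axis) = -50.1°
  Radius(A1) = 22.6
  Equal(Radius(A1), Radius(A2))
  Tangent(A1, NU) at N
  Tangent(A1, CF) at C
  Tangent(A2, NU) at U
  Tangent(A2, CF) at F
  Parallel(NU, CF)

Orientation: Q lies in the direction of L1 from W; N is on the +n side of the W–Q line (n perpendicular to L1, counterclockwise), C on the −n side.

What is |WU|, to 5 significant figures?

63.648

Tangency of A1 to both parallel lines with radius 22.6 puts N and C at W ± 22.6·n: N = (17.338, 14.497), C = (-17.338, -14.497). Equal radii place U and F the same way about Q: U = Q + 22.6·n = (55.504, -31.150), F = Q − 22.6·n = (20.828, -60.143). Then |WU| = |U − W| = 63.648.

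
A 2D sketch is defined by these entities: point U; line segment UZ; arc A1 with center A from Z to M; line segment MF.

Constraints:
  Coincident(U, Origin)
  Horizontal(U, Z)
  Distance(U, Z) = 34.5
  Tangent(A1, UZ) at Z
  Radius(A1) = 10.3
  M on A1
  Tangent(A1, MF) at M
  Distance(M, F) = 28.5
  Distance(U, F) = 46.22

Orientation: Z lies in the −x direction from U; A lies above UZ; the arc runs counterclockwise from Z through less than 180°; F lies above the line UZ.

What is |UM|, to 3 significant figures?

26.4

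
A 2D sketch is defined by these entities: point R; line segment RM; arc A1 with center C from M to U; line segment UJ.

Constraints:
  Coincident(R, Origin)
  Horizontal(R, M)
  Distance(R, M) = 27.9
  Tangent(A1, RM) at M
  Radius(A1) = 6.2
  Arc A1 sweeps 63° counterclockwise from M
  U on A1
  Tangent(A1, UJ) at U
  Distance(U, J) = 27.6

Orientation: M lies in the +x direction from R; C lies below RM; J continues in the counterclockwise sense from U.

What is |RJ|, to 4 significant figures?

29.66

R is at the origin; RM is horizontal with |RM| = 27.9 and M on the +x side, so M = (27.90, 0.000). The tangent condition forces CM to be normal to RM, so C = M + (0, -6.2) = (27.90, -6.200). On A1, M sits at bearing 90° from C; a 63° counterclockwise sweep puts U at bearing 153°, so U = C + 6.2·(cos 153°, sin 153°) = (22.38, -3.385). The tangent condition forces CU to be normal to UJ, so UJ runs along (−sin 153°, cos 153°); with |UJ| = 27.6, J = (9.846, -27.98). Then |RJ| = |J − R| = 29.66.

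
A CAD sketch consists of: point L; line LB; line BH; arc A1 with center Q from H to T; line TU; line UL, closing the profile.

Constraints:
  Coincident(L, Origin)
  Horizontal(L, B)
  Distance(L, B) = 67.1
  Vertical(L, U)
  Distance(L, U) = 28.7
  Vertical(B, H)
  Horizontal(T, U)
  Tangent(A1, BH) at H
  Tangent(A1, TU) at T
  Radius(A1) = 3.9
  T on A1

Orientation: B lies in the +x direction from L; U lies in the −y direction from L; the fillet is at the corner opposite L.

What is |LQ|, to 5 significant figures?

67.892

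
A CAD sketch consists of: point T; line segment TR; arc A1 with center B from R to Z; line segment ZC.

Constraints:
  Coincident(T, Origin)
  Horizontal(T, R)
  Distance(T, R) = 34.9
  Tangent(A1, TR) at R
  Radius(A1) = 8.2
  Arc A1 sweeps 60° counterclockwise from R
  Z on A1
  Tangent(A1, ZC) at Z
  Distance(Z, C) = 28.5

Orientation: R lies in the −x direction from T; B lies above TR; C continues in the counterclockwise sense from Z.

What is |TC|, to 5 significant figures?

31.811

On A1, R sits at bearing -90° from B; a 60° counterclockwise sweep puts Z at bearing -30°, so Z = B + 8.2·(cos -30°, sin -30°) = (-27.799, 4.1000). The tangent condition forces BZ to be normal to ZC, so ZC runs along (−sin -30°, cos -30°); with |ZC| = 28.5, C = (-13.549, 28.782). Then |TC| = |C − T| = 31.811.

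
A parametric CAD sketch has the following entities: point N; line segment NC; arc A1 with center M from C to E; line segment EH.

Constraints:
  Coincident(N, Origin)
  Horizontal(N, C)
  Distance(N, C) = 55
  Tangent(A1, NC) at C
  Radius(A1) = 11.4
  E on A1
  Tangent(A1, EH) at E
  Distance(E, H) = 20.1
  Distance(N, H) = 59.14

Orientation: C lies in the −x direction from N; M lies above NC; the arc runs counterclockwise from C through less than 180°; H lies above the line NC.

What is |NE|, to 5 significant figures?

46.124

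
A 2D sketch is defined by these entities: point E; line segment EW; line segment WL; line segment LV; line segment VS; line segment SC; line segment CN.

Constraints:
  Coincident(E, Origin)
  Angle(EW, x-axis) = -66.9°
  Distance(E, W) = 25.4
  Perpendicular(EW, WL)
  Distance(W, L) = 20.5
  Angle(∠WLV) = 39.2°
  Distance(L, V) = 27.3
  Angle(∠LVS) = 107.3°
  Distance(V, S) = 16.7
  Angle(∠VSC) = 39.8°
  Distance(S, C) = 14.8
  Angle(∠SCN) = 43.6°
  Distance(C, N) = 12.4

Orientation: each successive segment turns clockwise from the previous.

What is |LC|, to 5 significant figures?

21.357

E is at the origin; EW runs at -66.9° with length 25.4, so W = (9.9654, -23.363). The perpendicularity gives WL at right angles to EW, so WL runs at -156.90°; with |WL| = 20.5, L = (-8.8910, -31.406). ∠WLV = 39.2° gives LV at 62.300° from the x-axis; with |LV| = 27.3, V = (3.7992, -7.2351). ∠LVS = 107.3° gives VS at -10.400° from the x-axis; with |VS| = 16.7, S = (20.225, -10.250). ∠VSC = 39.8° gives SC at -150.60° from the x-axis; with |SC| = 14.8, C = (7.3309, -17.515). Then |LC| = |C − L| = 21.357.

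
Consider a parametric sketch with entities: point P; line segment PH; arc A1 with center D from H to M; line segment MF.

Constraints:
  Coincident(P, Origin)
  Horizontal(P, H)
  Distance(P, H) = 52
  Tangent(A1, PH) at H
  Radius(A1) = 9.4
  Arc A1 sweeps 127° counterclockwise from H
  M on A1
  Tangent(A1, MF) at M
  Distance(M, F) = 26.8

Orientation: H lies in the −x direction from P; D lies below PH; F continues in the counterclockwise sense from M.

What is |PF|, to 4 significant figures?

56.67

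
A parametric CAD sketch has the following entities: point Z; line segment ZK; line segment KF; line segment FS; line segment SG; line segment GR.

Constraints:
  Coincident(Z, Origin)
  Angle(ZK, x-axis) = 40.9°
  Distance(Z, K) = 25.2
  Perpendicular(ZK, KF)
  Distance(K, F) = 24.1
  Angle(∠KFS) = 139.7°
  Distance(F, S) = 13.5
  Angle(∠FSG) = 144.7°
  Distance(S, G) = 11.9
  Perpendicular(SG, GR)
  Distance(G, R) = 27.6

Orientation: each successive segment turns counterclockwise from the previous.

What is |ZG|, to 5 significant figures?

37.681

Z is at the origin; ZK runs at 40.9° with length 25.2, so K = (19.048, 16.499). The perpendicularity gives KF at right angles to ZK, so KF runs at 130.90°; with |KF| = 24.1, F = (3.2683, 34.716). ∠KFS = 139.7° gives FS at 171.20° from the x-axis; with |FS| = 13.5, S = (-10.073, 36.781). ∠FSG = 144.7° gives SG at -153.50° from the x-axis; with |SG| = 11.9, G = (-20.723, 31.471). Then |ZG| = |G − Z| = 37.681.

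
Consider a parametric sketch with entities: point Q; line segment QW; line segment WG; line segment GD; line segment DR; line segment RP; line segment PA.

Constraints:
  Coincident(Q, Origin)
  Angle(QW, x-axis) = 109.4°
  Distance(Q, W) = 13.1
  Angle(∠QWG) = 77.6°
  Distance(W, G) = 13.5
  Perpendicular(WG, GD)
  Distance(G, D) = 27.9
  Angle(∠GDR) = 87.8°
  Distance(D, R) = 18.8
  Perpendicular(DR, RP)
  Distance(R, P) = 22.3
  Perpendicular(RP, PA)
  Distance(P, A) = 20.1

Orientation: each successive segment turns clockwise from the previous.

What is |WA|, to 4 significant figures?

16.65

Q is at the origin; QW runs at 109.4° with length 13.1, so W = (-4.351, 12.36). ∠QWG = 77.6° gives WG at 7.000° from the x-axis; with |WG| = 13.5, G = (9.048, 14.00). The perpendicularity gives GD at right angles to WG, so GD runs at -83.00°; with |GD| = 27.9, D = (12.45, -13.69). ∠GDR = 87.8° gives DR at -175.2° from the x-axis; with |DR| = 18.8, R = (-6.286, -15.26). DR is perpendicular to RP, so RP runs at 94.80°; with |RP| = 22.3, P = (-8.152, 6.958). RP ⟂ PA, so PA runs at 4.800°; with |PA| = 20.1, A = (11.88, 8.640). Then |WA| = |A − W| = 16.65.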